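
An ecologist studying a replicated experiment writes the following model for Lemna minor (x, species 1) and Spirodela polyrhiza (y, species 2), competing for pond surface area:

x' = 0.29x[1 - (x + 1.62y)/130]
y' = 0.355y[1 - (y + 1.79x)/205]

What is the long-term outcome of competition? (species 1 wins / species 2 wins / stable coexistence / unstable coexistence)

unstable coexistence (outcome depends on initial conditions)

Compare the nullcline intercepts: K1/α12 = 130/1.62 = 80.2 < K2 = 205; K2/α21 = 205/1.79 = 115 < K1 = 130.
Since both are reversed, neither can invade when rare; the interior point is a saddle.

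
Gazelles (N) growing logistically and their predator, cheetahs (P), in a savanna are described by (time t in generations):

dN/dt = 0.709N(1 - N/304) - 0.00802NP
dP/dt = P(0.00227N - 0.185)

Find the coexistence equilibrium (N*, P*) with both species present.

From dP/dt = 0 with P > 0: 0.00227N* = 0.185, so N* = 81.5.
Substitute into dN/dt = 0: 0.709(1 - 81.5/304) = 0.00802P*.
The bracket is 0.732, giving P* = 0.519/0.00802 = 64.7.

N* ≈ 81.5, P* ≈ 64.7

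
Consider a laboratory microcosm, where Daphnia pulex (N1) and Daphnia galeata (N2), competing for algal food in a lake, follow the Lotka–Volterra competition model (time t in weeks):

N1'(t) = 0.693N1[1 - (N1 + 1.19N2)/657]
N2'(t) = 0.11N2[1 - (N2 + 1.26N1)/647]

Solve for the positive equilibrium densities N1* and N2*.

Setting both brackets to zero gives the nullclines N1 + 1.19N2 = 657 and 1.26N1 + N2 = 647.
Substituting N2 = 647 - 1.26N1 into the first: N1(1 - 1.19·1.26) = 657 - 1.19·647.
So N1* = -113/-0.499 = 226, and then N2* = 647 - 1.26·226 = 362.

N1* ≈ 226, N2* ≈ 362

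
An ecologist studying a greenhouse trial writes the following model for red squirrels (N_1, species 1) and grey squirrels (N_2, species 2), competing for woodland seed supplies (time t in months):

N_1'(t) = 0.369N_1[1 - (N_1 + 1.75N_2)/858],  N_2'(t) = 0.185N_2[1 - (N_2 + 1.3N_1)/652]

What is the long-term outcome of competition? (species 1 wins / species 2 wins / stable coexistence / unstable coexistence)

Compare the nullcline intercepts: K1/α12 = 858/1.75 = 490 < K2 = 652; K2/α21 = 652/1.3 = 502 < K1 = 858.
Since both are reversed, neither can invade when rare; the interior point is a saddle.

unstable coexistence (outcome depends on initial conditions)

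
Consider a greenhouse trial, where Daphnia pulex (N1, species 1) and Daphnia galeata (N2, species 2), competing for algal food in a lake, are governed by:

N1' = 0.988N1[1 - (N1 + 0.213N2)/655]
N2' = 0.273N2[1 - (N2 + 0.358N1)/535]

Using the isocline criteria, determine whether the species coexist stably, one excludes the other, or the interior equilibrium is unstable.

stable coexistence

Compare the nullcline intercepts: K1/α12 = 655/0.213 = 3080 > K2 = 535; K2/α21 = 535/0.358 = 1490 > K1 = 655.
Since both inequalities hold, each species can invade when rare, so the interior equilibrium is stable.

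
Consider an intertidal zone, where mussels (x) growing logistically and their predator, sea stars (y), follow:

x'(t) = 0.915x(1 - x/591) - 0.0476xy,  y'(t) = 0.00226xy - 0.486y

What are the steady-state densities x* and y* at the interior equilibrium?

x* ≈ 215, y* ≈ 12.2

From dy/dt = 0 with y > 0: 0.00226x* = 0.486, so x* = 215.
Substitute into dx/dt = 0: 0.915(1 - 215/591) = 0.0476y*.
The bracket is 0.636, giving y* = 0.582/0.0476 = 12.2.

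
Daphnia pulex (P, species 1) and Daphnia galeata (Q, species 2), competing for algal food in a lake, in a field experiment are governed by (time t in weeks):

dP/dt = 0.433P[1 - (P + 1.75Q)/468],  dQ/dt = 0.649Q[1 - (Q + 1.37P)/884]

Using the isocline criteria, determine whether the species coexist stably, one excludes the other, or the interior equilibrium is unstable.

species 2 excludes species 1

Compare the nullcline intercepts: K1/α12 = 468/1.75 = 267 < K2 = 884; K2/α21 = 884/1.37 = 645 > K1 = 468.
Since the inequalities point opposite ways, species 2 can invade but species 1 cannot.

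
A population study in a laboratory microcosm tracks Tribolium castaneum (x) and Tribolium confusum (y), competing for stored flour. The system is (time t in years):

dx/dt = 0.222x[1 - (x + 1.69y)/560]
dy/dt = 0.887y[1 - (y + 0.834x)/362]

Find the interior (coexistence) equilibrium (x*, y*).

Setting both brackets to zero gives the nullclines x + 1.69y = 560 and 0.834x + y = 362.
Substituting y = 362 - 0.834x into the first: x(1 - 1.69·0.834) = 560 - 1.69·362.
So x* = -51.8/-0.409 = 126, and then y* = 362 - 0.834·126 = 257.

x* ≈ 126, y* ≈ 257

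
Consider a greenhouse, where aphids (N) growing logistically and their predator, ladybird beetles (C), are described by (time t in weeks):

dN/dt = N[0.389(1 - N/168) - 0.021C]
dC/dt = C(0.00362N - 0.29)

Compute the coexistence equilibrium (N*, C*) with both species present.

N* ≈ 80.1, C* ≈ 9.69

From dC/dt = 0 with C > 0: 0.00362N* = 0.29, so N* = 80.1.
Substitute into dN/dt = 0: 0.389(1 - 80.1/168) = 0.021C*.
The bracket is 0.523, giving C* = 0.204/0.021 = 9.69.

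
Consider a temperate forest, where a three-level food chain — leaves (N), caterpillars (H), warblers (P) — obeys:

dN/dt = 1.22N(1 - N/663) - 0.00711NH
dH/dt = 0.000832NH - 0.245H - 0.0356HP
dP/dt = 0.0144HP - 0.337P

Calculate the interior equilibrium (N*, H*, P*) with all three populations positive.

From dP/dt = 0: 0.0144H* = 0.337, so H* = 23.4.
From dN/dt = 0: 1.22(1 - N*/663) = 0.00711·23.4, giving N* = 663·(1 - 0.136) = 573.
From dH/dt = 0: 0.000832·573 - 0.245 = 0.0356P*, so P* = 0.231/0.0356 = 6.5.

N* ≈ 573, H* ≈ 23.4, P* ≈ 6.5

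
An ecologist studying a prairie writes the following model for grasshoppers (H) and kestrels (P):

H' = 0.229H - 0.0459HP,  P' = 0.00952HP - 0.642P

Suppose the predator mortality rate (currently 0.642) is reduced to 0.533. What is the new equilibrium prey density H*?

At the interior fixed point, setting dP/dt = 0 with P > 0 fixes H* = (predator death rate)/(HP coefficient) — independent of the other coefficients.
With the change, H* = 0.533/0.00952 = 56; it falls from 67.4.

H* ≈ 56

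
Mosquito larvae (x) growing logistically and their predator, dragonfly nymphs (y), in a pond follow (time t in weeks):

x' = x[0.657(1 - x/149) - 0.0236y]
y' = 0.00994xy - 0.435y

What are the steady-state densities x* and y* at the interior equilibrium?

x* ≈ 43.8, y* ≈ 19.7

From dy/dt = 0 with y > 0: 0.00994x* = 0.435, so x* = 43.8.
Substitute into dx/dt = 0: 0.657(1 - 43.8/149) = 0.0236y*.
The bracket is 0.706, giving y* = 0.464/0.0236 = 19.7.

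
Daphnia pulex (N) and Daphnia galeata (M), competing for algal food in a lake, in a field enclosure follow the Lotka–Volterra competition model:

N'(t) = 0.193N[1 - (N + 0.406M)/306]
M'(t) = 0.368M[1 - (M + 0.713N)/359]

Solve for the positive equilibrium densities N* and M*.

N* ≈ 226, M* ≈ 198

Setting both brackets to zero gives the nullclines N + 0.406M = 306 and 0.713N + M = 359.
Substituting M = 359 - 0.713N into the first: N(1 - 0.406·0.713) = 306 - 0.406·359.
So N* = 160/0.711 = 226, and then M* = 359 - 0.713·226 = 198.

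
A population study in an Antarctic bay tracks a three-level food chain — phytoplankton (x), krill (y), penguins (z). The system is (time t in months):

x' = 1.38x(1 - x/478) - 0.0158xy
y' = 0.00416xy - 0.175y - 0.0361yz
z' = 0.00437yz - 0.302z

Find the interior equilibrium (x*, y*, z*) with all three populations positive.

From dz/dt = 0: 0.00437y* = 0.302, so y* = 69.1.
From dx/dt = 0: 1.38(1 - x*/478) = 0.0158·69.1, giving x* = 478·(1 - 0.791) = 99.8.
From dy/dt = 0: 0.00416·99.8 - 0.175 = 0.0361z*, so z* = 0.24/0.0361 = 6.65.

x* ≈ 99.8, y* ≈ 69.1, z* ≈ 6.65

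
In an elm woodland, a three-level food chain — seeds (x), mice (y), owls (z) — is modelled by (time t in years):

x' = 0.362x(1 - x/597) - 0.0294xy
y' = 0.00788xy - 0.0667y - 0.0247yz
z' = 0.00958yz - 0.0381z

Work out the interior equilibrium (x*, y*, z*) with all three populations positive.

From dz/dt = 0: 0.00958y* = 0.0381, so y* = 3.98.
From dx/dt = 0: 0.362(1 - x*/597) = 0.0294·3.98, giving x* = 597·(1 - 0.323) = 404.
From dy/dt = 0: 0.00788·404 - 0.0667 = 0.0247z*, so z* = 3.12/0.0247 = 126.

x* ≈ 404, y* ≈ 3.98, z* ≈ 126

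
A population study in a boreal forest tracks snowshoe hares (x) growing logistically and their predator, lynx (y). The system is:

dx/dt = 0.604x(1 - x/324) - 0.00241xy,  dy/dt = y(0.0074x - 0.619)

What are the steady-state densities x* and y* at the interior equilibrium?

x* ≈ 83.6, y* ≈ 186

From dy/dt = 0 with y > 0: 0.0074x* = 0.619, so x* = 83.6.
Substitute into dx/dt = 0: 0.604(1 - 83.6/324) = 0.00241y*.
The bracket is 0.742, giving y* = 0.448/0.00241 = 186.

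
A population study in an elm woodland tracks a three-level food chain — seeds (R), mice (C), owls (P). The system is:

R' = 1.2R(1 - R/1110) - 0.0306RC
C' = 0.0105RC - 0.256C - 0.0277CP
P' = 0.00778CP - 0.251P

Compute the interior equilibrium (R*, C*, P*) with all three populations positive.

R* ≈ 197, C* ≈ 32.3, P* ≈ 65.4

From dP/dt = 0: 0.00778C* = 0.251, so C* = 32.3.
From dR/dt = 0: 1.2(1 - R*/1110) = 0.0306·32.3, giving R* = 1110·(1 - 0.823) = 197.
From dC/dt = 0: 0.0105·197 - 0.256 = 0.0277P*, so P* = 1.81/0.0277 = 65.4.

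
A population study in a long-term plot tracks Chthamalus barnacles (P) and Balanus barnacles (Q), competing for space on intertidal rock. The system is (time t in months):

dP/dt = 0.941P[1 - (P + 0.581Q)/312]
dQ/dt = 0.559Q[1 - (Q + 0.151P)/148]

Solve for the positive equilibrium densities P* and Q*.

P* ≈ 248, Q* ≈ 111

Setting both brackets to zero gives the nullclines P + 0.581Q = 312 and 0.151P + Q = 148.
Substituting Q = 148 - 0.151P into the first: P(1 - 0.581·0.151) = 312 - 0.581·148.
So P* = 226/0.912 = 248, and then Q* = 148 - 0.151·248 = 111.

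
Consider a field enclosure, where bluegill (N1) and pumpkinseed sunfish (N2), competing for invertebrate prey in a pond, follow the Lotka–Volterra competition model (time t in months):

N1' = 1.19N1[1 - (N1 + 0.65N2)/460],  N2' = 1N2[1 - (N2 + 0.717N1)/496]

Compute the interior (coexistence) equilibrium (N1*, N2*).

N1* ≈ 258, N2* ≈ 311

Setting both brackets to zero gives the nullclines N1 + 0.65N2 = 460 and 0.717N1 + N2 = 496.
Substituting N2 = 496 - 0.717N1 into the first: N1(1 - 0.65·0.717) = 460 - 0.65·496.
So N1* = 138/0.534 = 258, and then N2* = 496 - 0.717·258 = 311.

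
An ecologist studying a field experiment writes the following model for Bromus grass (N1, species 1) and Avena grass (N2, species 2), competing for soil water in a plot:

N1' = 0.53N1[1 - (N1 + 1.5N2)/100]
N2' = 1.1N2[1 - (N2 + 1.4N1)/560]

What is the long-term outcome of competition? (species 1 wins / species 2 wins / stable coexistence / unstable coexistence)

species 2 excludes species 1

Compare the nullcline intercepts: K1/α12 = 100/1.5 = 66.7 < K2 = 560; K2/α21 = 560/1.4 = 400 > K1 = 100.
Since the inequalities point opposite ways, species 2 can invade but species 1 cannot.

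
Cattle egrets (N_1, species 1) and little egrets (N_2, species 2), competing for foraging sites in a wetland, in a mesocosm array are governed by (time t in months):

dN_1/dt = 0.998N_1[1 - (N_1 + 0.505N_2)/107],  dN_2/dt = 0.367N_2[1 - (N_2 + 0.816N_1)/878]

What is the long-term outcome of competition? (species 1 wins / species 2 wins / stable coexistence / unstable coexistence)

Compare the nullcline intercepts: K1/α12 = 107/0.505 = 212 < K2 = 878; K2/α21 = 878/0.816 = 1080 > K1 = 107.
Since the inequalities point opposite ways, species 2 can invade but species 1 cannot.

species 2 excludes species 1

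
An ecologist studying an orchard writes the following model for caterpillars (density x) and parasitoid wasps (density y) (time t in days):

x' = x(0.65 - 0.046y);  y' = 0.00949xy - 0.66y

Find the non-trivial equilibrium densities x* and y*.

x* ≈ 69.5, y* ≈ 14.1

Set dy/dt = 0 with y > 0: 0.00949x - 0.66 = 0, so x* = 0.66/0.00949 = 69.5.
Set dx/dt = 0 with x > 0: 0.65 - 0.046y = 0, so y* = 0.65/0.046 = 14.1.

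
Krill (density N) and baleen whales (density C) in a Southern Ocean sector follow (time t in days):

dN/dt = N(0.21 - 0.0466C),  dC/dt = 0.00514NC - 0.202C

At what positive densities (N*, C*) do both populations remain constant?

N* ≈ 39.3, C* ≈ 4.51

Set dC/dt = 0 with C > 0: 0.00514N - 0.202 = 0, so N* = 0.202/0.00514 = 39.3.
Set dN/dt = 0 with N > 0: 0.21 - 0.0466C = 0, so C* = 0.21/0.0466 = 4.51.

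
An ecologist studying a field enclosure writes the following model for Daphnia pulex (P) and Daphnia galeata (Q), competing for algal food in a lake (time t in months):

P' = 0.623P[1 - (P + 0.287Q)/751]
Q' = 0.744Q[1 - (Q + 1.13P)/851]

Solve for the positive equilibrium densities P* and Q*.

P* ≈ 750, Q* ≈ 3.51

Setting both brackets to zero gives the nullclines P + 0.287Q = 751 and 1.13P + Q = 851.
Substituting Q = 851 - 1.13P into the first: P(1 - 0.287·1.13) = 751 - 0.287·851.
So P* = 507/0.676 = 750, and then Q* = 851 - 1.13·750 = 3.51.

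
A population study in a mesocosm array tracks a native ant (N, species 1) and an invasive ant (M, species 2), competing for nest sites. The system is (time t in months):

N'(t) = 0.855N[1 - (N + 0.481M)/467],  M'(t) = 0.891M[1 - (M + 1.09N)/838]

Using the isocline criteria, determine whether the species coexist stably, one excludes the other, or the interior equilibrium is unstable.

stable coexistence

Compare the nullcline intercepts: K1/α12 = 467/0.481 = 971 > K2 = 838; K2/α21 = 838/1.09 = 769 > K1 = 467.
Since both inequalities hold, each species can invade when rare, so the interior equilibrium is stable.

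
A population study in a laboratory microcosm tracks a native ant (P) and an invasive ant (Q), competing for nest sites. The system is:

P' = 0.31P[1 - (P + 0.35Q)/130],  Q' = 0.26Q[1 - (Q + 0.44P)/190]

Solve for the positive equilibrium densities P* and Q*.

P* ≈ 75.1, Q* ≈ 157

Setting both brackets to zero gives the nullclines P + 0.35Q = 130 and 0.44P + Q = 190.
Substituting Q = 190 - 0.44P into the first: P(1 - 0.35·0.44) = 130 - 0.35·190.
So P* = 63.5/0.846 = 75.1, and then Q* = 190 - 0.44·75.1 = 157.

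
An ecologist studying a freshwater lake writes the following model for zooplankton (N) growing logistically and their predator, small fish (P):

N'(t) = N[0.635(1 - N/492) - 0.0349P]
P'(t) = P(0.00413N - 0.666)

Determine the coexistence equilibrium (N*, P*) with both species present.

N* ≈ 161, P* ≈ 12.2

From dP/dt = 0 with P > 0: 0.00413N* = 0.666, so N* = 161.
Substitute into dN/dt = 0: 0.635(1 - 161/492) = 0.0349P*.
The bracket is 0.672, giving P* = 0.427/0.0349 = 12.2.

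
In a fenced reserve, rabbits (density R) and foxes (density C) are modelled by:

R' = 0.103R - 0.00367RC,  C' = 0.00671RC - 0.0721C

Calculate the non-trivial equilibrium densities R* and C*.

Set dC/dt = 0 with C > 0: 0.00671R - 0.0721 = 0, so R* = 0.0721/0.00671 = 10.7.
Set dR/dt = 0 with R > 0: 0.103 - 0.00367C = 0, so C* = 0.103/0.00367 = 28.1.

R* ≈ 10.7, C* ≈ 28.1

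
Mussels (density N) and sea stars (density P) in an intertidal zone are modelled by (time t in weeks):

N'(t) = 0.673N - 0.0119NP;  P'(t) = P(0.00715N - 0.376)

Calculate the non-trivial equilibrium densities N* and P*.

N* ≈ 52.6, P* ≈ 56.6

Set dP/dt = 0 with P > 0: 0.00715N - 0.376 = 0, so N* = 0.376/0.00715 = 52.6.
Set dN/dt = 0 with N > 0: 0.673 - 0.0119P = 0, so P* = 0.673/0.0119 = 56.6.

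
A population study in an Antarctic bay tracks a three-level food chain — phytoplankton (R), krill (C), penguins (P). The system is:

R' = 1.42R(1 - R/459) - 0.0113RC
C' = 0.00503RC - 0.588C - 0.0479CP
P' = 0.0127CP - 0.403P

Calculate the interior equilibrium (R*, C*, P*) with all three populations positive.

R* ≈ 343, C* ≈ 31.7, P* ≈ 23.8

From dP/dt = 0: 0.0127C* = 0.403, so C* = 31.7.
From dR/dt = 0: 1.42(1 - R*/459) = 0.0113·31.7, giving R* = 459·(1 - 0.253) = 343.
From dC/dt = 0: 0.00503·343 - 0.588 = 0.0479P*, so P* = 1.14/0.0479 = 23.8.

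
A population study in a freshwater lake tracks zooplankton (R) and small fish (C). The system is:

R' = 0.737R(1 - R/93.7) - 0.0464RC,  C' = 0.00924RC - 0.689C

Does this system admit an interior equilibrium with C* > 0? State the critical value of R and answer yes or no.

Threshold R = 74.6; K > 74.6, so yes, the predator persists.

The predator equation gives dC/dt > 0 only when R > 0.689/0.00924 = 74.6.
Without the predator, R → K = 93.7. Since 93.7 > 74.6, the predator can invade and persist.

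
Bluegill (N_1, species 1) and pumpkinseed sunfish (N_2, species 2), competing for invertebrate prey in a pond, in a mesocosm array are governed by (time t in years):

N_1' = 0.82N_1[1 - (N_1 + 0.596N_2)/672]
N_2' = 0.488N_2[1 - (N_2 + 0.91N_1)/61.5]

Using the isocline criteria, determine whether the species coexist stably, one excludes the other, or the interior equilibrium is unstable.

species 1 excludes species 2

Compare the nullcline intercepts: K1/α12 = 672/0.596 = 1130 > K2 = 61.5; K2/α21 = 61.5/0.91 = 67.6 < K1 = 672.
Since the inequalities point opposite ways, species 1 can invade but species 2 cannot.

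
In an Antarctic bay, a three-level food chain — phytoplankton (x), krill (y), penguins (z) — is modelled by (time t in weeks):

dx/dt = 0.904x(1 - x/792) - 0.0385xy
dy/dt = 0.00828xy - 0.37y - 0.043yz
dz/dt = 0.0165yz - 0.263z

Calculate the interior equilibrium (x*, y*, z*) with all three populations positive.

From dz/dt = 0: 0.0165y* = 0.263, so y* = 15.9.
From dx/dt = 0: 0.904(1 - x*/792) = 0.0385·15.9, giving x* = 792·(1 - 0.679) = 254.
From dy/dt = 0: 0.00828·254 - 0.37 = 0.043z*, so z* = 1.74/0.043 = 40.4.

x* ≈ 254, y* ≈ 15.9, z* ≈ 40.4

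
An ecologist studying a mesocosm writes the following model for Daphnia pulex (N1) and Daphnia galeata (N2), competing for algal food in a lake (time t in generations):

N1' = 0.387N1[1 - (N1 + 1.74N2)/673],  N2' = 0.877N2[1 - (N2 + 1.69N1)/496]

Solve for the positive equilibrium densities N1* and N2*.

Setting both brackets to zero gives the nullclines N1 + 1.74N2 = 673 and 1.69N1 + N2 = 496.
Substituting N2 = 496 - 1.69N1 into the first: N1(1 - 1.74·1.69) = 673 - 1.74·496.
So N1* = -190/-1.94 = 97.9, and then N2* = 496 - 1.69·97.9 = 331.

N1* ≈ 97.9, N2* ≈ 331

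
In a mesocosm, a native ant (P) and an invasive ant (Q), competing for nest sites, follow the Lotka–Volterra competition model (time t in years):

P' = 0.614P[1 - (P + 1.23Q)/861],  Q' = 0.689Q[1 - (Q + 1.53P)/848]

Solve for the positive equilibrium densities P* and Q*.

Setting both brackets to zero gives the nullclines P + 1.23Q = 861 and 1.53P + Q = 848.
Substituting Q = 848 - 1.53P into the first: P(1 - 1.23·1.53) = 861 - 1.23·848.
So P* = -182/-0.882 = 206, and then Q* = 848 - 1.53·206 = 532.

P* ≈ 206, Q* ≈ 532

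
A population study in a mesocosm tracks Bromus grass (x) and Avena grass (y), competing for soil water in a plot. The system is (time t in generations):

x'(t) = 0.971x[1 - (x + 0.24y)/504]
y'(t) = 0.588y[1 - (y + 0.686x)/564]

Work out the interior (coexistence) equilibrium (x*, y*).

x* ≈ 441, y* ≈ 261

Setting both brackets to zero gives the nullclines x + 0.24y = 504 and 0.686x + y = 564.
Substituting y = 564 - 0.686x into the first: x(1 - 0.24·0.686) = 504 - 0.24·564.
So x* = 369/0.835 = 441, and then y* = 564 - 0.686·441 = 261.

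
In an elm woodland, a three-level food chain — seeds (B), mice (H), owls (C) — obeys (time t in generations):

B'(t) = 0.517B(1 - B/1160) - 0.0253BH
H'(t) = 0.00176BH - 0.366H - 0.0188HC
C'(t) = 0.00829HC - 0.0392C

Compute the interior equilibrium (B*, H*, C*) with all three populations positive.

From dC/dt = 0: 0.00829H* = 0.0392, so H* = 4.73.
From dB/dt = 0: 0.517(1 - B*/1160) = 0.0253·4.73, giving B* = 1160·(1 - 0.231) = 892.
From dH/dt = 0: 0.00176·892 - 0.366 = 0.0188C*, so C* = 1.2/0.0188 = 64.

B* ≈ 892, H* ≈ 4.73, C* ≈ 64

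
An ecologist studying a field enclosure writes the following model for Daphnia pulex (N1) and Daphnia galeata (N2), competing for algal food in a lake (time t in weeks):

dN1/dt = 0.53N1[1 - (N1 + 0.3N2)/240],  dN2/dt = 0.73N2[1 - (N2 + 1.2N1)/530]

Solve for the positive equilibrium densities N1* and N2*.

N1* ≈ 127, N2* ≈ 378

Setting both brackets to zero gives the nullclines N1 + 0.3N2 = 240 and 1.2N1 + N2 = 530.
Substituting N2 = 530 - 1.2N1 into the first: N1(1 - 0.3·1.2) = 240 - 0.3·530.
So N1* = 81/0.64 = 127, and then N2* = 530 - 1.2·127 = 378.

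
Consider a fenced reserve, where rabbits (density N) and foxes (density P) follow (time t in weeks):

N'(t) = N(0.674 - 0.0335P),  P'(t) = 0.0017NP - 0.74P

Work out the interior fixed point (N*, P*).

N* ≈ 435, P* ≈ 20.1

Set dP/dt = 0 with P > 0: 0.0017N - 0.74 = 0, so N* = 0.74/0.0017 = 435.
Set dN/dt = 0 with N > 0: 0.674 - 0.0335P = 0, so P* = 0.674/0.0335 = 20.1.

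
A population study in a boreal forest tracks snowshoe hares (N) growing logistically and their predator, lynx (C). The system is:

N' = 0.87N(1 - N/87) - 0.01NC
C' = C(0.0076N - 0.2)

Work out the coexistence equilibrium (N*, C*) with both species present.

N* ≈ 26.3, C* ≈ 60.7

From dC/dt = 0 with C > 0: 0.0076N* = 0.2, so N* = 26.3.
Substitute into dN/dt = 0: 0.87(1 - 26.3/87) = 0.01C*.
The bracket is 0.698, giving C* = 0.607/0.01 = 60.7.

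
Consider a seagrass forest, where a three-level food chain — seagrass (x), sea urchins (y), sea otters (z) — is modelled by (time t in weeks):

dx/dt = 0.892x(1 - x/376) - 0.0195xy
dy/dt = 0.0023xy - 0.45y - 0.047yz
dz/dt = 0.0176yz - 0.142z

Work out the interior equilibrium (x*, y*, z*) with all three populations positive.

From dz/dt = 0: 0.0176y* = 0.142, so y* = 8.07.
From dx/dt = 0: 0.892(1 - x*/376) = 0.0195·8.07, giving x* = 376·(1 - 0.176) = 310.
From dy/dt = 0: 0.0023·310 - 0.45 = 0.047z*, so z* = 0.262/0.047 = 5.58.

x* ≈ 310, y* ≈ 8.07, z* ≈ 5.58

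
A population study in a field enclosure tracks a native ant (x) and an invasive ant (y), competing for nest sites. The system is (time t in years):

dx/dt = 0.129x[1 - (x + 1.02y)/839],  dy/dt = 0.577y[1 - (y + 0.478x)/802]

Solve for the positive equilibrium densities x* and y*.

x* ≈ 40.9, y* ≈ 782

Setting both brackets to zero gives the nullclines x + 1.02y = 839 and 0.478x + y = 802.
Substituting y = 802 - 0.478x into the first: x(1 - 1.02·0.478) = 839 - 1.02·802.
So x* = 21/0.512 = 40.9, and then y* = 802 - 0.478·40.9 = 782.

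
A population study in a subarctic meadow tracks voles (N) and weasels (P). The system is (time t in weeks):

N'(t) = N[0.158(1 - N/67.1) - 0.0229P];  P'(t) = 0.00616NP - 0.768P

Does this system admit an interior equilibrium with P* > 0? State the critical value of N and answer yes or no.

Threshold N = 125; K < 125, so no, the predator goes extinct.

The predator equation gives dP/dt > 0 only when N > 0.768/0.00616 = 125.
Without the predator, N → K = 67.1. Since 67.1 < 125, the predator cannot invade.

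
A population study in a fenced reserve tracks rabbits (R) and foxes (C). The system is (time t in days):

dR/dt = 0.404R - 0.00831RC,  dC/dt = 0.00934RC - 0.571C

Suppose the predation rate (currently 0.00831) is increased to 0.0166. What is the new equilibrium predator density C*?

At the interior fixed point, setting dR/dt = 0 with R > 0 fixes C* = (prey growth rate)/(RC coefficient) — independent of the other coefficients.
With the change, C* = 0.404/0.0166 = 24.3; it falls from 48.6.

C* ≈ 24.3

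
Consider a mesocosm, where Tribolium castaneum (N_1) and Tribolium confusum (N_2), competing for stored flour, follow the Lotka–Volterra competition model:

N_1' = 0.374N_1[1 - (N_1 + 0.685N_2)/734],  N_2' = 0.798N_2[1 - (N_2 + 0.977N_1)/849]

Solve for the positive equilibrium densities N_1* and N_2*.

N_1* ≈ 461, N_2* ≈ 399

Setting both brackets to zero gives the nullclines N_1 + 0.685N_2 = 734 and 0.977N_1 + N_2 = 849.
Substituting N_2 = 849 - 0.977N_1 into the first: N_1(1 - 0.685·0.977) = 734 - 0.685·849.
So N_1* = 152/0.331 = 461, and then N_2* = 849 - 0.977·461 = 399.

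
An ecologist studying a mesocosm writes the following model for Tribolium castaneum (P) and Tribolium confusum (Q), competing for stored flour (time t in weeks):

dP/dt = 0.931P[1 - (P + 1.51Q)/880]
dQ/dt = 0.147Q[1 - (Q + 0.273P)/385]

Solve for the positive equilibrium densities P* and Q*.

Setting both brackets to zero gives the nullclines P + 1.51Q = 880 and 0.273P + Q = 385.
Substituting Q = 385 - 0.273P into the first: P(1 - 1.51·0.273) = 880 - 1.51·385.
So P* = 299/0.588 = 508, and then Q* = 385 - 0.273·508 = 246.

P* ≈ 508, Q* ≈ 246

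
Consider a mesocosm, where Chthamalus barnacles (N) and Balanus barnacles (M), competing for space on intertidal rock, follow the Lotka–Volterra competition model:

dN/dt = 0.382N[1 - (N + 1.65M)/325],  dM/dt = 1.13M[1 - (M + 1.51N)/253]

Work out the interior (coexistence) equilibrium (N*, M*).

N* ≈ 62, M* ≈ 159

Setting both brackets to zero gives the nullclines N + 1.65M = 325 and 1.51N + M = 253.
Substituting M = 253 - 1.51N into the first: N(1 - 1.65·1.51) = 325 - 1.65·253.
So N* = -92.4/-1.49 = 62, and then M* = 253 - 1.51·62 = 159.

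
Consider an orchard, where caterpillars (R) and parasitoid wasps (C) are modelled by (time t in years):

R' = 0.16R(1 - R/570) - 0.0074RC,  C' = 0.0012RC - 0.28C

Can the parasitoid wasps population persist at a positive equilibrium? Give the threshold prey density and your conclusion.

The predator equation gives dC/dt > 0 only when R > 0.28/0.0012 = 233.
Without the predator, R → K = 570. Since 570 > 233, the predator can invade and persist.

Threshold R = 233; K > 233, so yes, the predator persists.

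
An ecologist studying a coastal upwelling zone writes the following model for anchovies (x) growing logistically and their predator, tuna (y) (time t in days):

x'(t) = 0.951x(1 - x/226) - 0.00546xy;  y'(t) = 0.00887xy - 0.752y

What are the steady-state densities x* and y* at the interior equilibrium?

From dy/dt = 0 with y > 0: 0.00887x* = 0.752, so x* = 84.8.
Substitute into dx/dt = 0: 0.951(1 - 84.8/226) = 0.00546y*.
The bracket is 0.625, giving y* = 0.594/0.00546 = 109.

x* ≈ 84.8, y* ≈ 109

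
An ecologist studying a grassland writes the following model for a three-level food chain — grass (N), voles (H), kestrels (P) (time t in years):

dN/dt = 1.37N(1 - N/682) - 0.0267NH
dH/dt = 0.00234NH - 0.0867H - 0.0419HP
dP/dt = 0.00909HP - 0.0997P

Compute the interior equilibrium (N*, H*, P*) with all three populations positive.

N* ≈ 536, H* ≈ 11, P* ≈ 27.9

From dP/dt = 0: 0.00909H* = 0.0997, so H* = 11.
From dN/dt = 0: 1.37(1 - N*/682) = 0.0267·11, giving N* = 682·(1 - 0.214) = 536.
From dH/dt = 0: 0.00234·536 - 0.0867 = 0.0419P*, so P* = 1.17/0.0419 = 27.9.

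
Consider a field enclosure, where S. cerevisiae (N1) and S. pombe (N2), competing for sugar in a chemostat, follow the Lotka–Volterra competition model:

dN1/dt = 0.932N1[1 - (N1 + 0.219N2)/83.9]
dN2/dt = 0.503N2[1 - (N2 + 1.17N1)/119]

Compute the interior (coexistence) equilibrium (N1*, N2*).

Setting both brackets to zero gives the nullclines N1 + 0.219N2 = 83.9 and 1.17N1 + N2 = 119.
Substituting N2 = 119 - 1.17N1 into the first: N1(1 - 0.219·1.17) = 83.9 - 0.219·119.
So N1* = 57.8/0.744 = 77.8, and then N2* = 119 - 1.17·77.8 = 28.

N1* ≈ 77.8, N2* ≈ 28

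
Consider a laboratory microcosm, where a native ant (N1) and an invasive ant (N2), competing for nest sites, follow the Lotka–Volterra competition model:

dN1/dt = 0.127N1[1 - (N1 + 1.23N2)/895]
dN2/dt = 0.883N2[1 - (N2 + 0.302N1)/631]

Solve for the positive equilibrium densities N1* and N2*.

N1* ≈ 189, N2* ≈ 574

Setting both brackets to zero gives the nullclines N1 + 1.23N2 = 895 and 0.302N1 + N2 = 631.
Substituting N2 = 631 - 0.302N1 into the first: N1(1 - 1.23·0.302) = 895 - 1.23·631.
So N1* = 119/0.629 = 189, and then N2* = 631 - 0.302·189 = 574.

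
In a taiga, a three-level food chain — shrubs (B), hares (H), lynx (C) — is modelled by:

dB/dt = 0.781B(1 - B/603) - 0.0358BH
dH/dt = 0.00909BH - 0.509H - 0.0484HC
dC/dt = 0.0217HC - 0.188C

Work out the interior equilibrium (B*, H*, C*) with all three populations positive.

From dC/dt = 0: 0.0217H* = 0.188, so H* = 8.66.
From dB/dt = 0: 0.781(1 - B*/603) = 0.0358·8.66, giving B* = 603·(1 - 0.397) = 364.
From dH/dt = 0: 0.00909·364 - 0.509 = 0.0484C*, so C* = 2.8/0.0484 = 57.8.

B* ≈ 364, H* ≈ 8.66, C* ≈ 57.8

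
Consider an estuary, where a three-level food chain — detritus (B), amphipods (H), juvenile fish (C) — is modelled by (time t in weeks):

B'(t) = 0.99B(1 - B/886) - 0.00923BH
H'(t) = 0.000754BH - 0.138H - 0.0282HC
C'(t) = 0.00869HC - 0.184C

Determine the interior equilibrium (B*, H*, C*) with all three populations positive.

From dC/dt = 0: 0.00869H* = 0.184, so H* = 21.2.
From dB/dt = 0: 0.99(1 - B*/886) = 0.00923·21.2, giving B* = 886·(1 - 0.197) = 711.
From dH/dt = 0: 0.000754·711 - 0.138 = 0.0282C*, so C* = 0.398/0.0282 = 14.1.

B* ≈ 711, H* ≈ 21.2, C* ≈ 14.1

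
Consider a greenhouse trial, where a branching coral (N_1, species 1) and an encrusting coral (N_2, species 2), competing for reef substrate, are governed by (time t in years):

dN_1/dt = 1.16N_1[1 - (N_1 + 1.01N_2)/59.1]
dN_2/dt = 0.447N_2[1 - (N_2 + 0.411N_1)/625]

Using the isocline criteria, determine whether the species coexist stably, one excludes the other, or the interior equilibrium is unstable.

species 2 excludes species 1

Compare the nullcline intercepts: K1/α12 = 59.1/1.01 = 58.5 < K2 = 625; K2/α21 = 625/0.411 = 1520 > K1 = 59.1.
Since the inequalities point opposite ways, species 2 can invade but species 1 cannot.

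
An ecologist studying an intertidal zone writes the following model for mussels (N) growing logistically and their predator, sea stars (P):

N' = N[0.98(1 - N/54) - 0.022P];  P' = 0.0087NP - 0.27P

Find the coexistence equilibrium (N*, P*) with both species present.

N* ≈ 31, P* ≈ 18.9

From dP/dt = 0 with P > 0: 0.0087N* = 0.27, so N* = 31.
Substitute into dN/dt = 0: 0.98(1 - 31/54) = 0.022P*.
The bracket is 0.425, giving P* = 0.417/0.022 = 18.9.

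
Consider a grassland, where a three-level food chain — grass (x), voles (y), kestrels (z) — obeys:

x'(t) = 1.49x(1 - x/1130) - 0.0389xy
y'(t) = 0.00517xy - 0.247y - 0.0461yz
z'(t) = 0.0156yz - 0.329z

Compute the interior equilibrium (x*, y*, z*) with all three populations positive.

From dz/dt = 0: 0.0156y* = 0.329, so y* = 21.1.
From dx/dt = 0: 1.49(1 - x*/1130) = 0.0389·21.1, giving x* = 1130·(1 - 0.551) = 508.
From dy/dt = 0: 0.00517·508 - 0.247 = 0.0461z*, so z* = 2.38/0.0461 = 51.6.

x* ≈ 508, y* ≈ 21.1, z* ≈ 51.6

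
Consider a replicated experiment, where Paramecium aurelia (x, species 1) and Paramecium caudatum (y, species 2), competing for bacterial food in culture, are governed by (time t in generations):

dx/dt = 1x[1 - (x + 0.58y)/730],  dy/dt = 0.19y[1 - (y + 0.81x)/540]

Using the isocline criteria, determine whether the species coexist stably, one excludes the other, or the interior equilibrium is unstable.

species 1 excludes species 2

Compare the nullcline intercepts: K1/α12 = 730/0.58 = 1260 > K2 = 540; K2/α21 = 540/0.81 = 667 < K1 = 730.
Since the inequalities point opposite ways, species 1 can invade but species 2 cannot.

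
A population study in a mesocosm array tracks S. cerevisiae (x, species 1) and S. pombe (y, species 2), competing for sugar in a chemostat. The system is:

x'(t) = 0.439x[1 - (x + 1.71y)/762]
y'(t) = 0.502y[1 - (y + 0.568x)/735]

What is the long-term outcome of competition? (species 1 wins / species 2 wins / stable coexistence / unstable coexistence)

Compare the nullcline intercepts: K1/α12 = 762/1.71 = 446 < K2 = 735; K2/α21 = 735/0.568 = 1290 > K1 = 762.
Since the inequalities point opposite ways, species 2 can invade but species 1 cannot.

species 2 excludes species 1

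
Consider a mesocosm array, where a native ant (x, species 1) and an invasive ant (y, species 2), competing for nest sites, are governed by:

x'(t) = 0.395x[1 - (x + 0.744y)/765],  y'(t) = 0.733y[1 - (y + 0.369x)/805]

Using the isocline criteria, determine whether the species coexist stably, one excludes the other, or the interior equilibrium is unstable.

stable coexistence

Compare the nullcline intercepts: K1/α12 = 765/0.744 = 1030 > K2 = 805; K2/α21 = 805/0.369 = 2180 > K1 = 765.
Since both inequalities hold, each species can invade when rare, so the interior equilibrium is stable.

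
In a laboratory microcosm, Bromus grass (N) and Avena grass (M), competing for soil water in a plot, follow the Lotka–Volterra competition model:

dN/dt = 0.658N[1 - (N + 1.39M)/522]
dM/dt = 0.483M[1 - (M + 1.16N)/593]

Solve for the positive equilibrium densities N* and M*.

N* ≈ 494, M* ≈ 20.4

Setting both brackets to zero gives the nullclines N + 1.39M = 522 and 1.16N + M = 593.
Substituting M = 593 - 1.16N into the first: N(1 - 1.39·1.16) = 522 - 1.39·593.
So N* = -302/-0.612 = 494, and then M* = 593 - 1.16·494 = 20.4.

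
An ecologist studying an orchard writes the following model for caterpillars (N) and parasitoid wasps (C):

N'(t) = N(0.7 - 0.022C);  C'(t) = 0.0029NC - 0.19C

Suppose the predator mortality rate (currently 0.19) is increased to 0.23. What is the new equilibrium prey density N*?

At the interior fixed point, setting dC/dt = 0 with C > 0 fixes N* = (predator death rate)/(NC coefficient) — independent of the other coefficients.
With the change, N* = 0.23/0.0029 = 79.3; it rises from 65.5.

N* ≈ 79.3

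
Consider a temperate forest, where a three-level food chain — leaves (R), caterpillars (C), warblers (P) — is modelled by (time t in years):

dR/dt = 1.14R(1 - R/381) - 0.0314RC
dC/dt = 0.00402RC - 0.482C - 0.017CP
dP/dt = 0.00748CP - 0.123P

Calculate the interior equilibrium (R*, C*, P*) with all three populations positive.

From dP/dt = 0: 0.00748C* = 0.123, so C* = 16.4.
From dR/dt = 0: 1.14(1 - R*/381) = 0.0314·16.4, giving R* = 381·(1 - 0.453) = 208.
From dC/dt = 0: 0.00402·208 - 0.482 = 0.017P*, so P* = 0.356/0.017 = 20.9.

R* ≈ 208, C* ≈ 16.4, P* ≈ 20.9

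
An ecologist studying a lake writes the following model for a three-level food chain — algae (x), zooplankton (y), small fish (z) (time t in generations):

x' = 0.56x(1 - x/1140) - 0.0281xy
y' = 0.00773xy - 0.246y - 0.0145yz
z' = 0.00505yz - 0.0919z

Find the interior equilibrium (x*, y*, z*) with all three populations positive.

From dz/dt = 0: 0.00505y* = 0.0919, so y* = 18.2.
From dx/dt = 0: 0.56(1 - x*/1140) = 0.0281·18.2, giving x* = 1140·(1 - 0.913) = 99.
From dy/dt = 0: 0.00773·99 - 0.246 = 0.0145z*, so z* = 0.519/0.0145 = 35.8.

x* ≈ 99, y* ≈ 18.2, z* ≈ 35.8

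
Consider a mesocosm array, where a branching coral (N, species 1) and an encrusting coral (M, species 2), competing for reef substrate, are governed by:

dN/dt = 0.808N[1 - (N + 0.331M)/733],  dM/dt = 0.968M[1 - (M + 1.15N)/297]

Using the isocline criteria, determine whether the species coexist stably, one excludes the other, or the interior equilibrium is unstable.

species 1 excludes species 2

Compare the nullcline intercepts: K1/α12 = 733/0.331 = 2210 > K2 = 297; K2/α21 = 297/1.15 = 258 < K1 = 733.
Since the inequalities point opposite ways, species 1 can invade but species 2 cannot.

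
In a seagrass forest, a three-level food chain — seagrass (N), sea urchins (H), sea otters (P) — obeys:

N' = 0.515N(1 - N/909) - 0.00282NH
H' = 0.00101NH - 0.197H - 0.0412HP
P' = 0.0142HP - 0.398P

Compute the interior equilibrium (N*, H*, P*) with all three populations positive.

N* ≈ 769, H* ≈ 28, P* ≈ 14.1

From dP/dt = 0: 0.0142H* = 0.398, so H* = 28.
From dN/dt = 0: 0.515(1 - N*/909) = 0.00282·28, giving N* = 909·(1 - 0.153) = 769.
From dH/dt = 0: 0.00101·769 - 0.197 = 0.0412P*, so P* = 0.58/0.0412 = 14.1.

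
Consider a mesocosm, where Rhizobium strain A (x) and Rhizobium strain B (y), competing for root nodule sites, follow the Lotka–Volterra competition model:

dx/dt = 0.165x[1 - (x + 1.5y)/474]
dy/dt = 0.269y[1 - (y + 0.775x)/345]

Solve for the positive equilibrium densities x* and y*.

x* ≈ 268, y* ≈ 138

Setting both brackets to zero gives the nullclines x + 1.5y = 474 and 0.775x + y = 345.
Substituting y = 345 - 0.775x into the first: x(1 - 1.5·0.775) = 474 - 1.5·345.
So x* = -43.5/-0.163 = 268, and then y* = 345 - 0.775·268 = 138.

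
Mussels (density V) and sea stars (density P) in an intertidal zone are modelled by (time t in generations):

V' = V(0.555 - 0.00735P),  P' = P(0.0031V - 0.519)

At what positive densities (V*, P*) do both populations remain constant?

Set dP/dt = 0 with P > 0: 0.0031V - 0.519 = 0, so V* = 0.519/0.0031 = 167.
Set dV/dt = 0 with V > 0: 0.555 - 0.00735P = 0, so P* = 0.555/0.00735 = 75.5.

V* ≈ 167, P* ≈ 75.5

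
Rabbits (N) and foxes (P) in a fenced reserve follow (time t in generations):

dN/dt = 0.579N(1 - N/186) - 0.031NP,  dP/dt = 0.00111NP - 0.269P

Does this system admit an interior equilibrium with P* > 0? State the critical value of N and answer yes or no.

The predator equation gives dP/dt > 0 only when N > 0.269/0.00111 = 242.
Without the predator, N → K = 186. Since 186 < 242, the predator cannot invade.

Threshold N = 242; K < 242, so no, the predator goes extinct.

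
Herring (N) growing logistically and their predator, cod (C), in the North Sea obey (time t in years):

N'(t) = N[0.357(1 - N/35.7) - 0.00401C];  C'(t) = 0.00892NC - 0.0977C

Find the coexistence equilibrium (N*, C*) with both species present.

From dC/dt = 0 with C > 0: 0.00892N* = 0.0977, so N* = 11.
Substitute into dN/dt = 0: 0.357(1 - 11/35.7) = 0.00401C*.
The bracket is 0.693, giving C* = 0.247/0.00401 = 61.7.

N* ≈ 11, C* ≈ 61.7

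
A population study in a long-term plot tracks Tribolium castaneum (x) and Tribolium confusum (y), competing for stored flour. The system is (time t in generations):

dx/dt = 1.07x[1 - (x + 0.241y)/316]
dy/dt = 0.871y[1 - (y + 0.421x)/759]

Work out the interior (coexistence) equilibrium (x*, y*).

x* ≈ 148, y* ≈ 697

Setting both brackets to zero gives the nullclines x + 0.241y = 316 and 0.421x + y = 759.
Substituting y = 759 - 0.421x into the first: x(1 - 0.241·0.421) = 316 - 0.241·759.
So x* = 133/0.899 = 148, and then y* = 759 - 0.421·148 = 697.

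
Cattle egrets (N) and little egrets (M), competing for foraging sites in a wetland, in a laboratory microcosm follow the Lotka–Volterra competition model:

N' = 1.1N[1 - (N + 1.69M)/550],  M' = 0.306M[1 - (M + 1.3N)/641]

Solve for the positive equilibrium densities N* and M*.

Setting both brackets to zero gives the nullclines N + 1.69M = 550 and 1.3N + M = 641.
Substituting M = 641 - 1.3N into the first: N(1 - 1.69·1.3) = 550 - 1.69·641.
So N* = -533/-1.2 = 446, and then M* = 641 - 1.3·446 = 61.8.

N* ≈ 446, M* ≈ 61.8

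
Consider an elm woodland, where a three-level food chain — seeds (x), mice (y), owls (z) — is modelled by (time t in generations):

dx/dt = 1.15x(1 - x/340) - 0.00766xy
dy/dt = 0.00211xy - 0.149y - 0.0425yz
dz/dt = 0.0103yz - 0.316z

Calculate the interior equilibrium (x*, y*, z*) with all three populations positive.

x* ≈ 271, y* ≈ 30.7, z* ≈ 9.92

From dz/dt = 0: 0.0103y* = 0.316, so y* = 30.7.
From dx/dt = 0: 1.15(1 - x*/340) = 0.00766·30.7, giving x* = 340·(1 - 0.204) = 271.
From dy/dt = 0: 0.00211·271 - 0.149 = 0.0425z*, so z* = 0.422/0.0425 = 9.92.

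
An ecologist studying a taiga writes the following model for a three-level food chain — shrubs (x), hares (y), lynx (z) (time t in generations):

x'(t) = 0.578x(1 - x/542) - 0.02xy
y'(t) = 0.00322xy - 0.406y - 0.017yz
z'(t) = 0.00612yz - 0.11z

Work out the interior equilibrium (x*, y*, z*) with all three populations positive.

x* ≈ 205, y* ≈ 18, z* ≈ 14.9

From dz/dt = 0: 0.00612y* = 0.11, so y* = 18.
From dx/dt = 0: 0.578(1 - x*/542) = 0.02·18, giving x* = 542·(1 - 0.622) = 205.
From dy/dt = 0: 0.00322·205 - 0.406 = 0.017z*, so z* = 0.254/0.017 = 14.9.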